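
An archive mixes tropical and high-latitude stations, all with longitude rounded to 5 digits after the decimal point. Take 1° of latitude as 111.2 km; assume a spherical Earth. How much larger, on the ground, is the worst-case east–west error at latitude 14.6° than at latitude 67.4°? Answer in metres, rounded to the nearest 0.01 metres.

0.32 metres

Rounding to 5 decimal places leaves the longitude within ±5e-06° of the true value.
At 14.6°: 5e-06° × 111200 × cos 14.6° = 5e-06 × 111200 × 0.9677 ≈ 0.53805 m.
At 67.4°: 5e-06° × 111200 × cos 67.4° = 5e-06 × 111200 × 0.3843 ≈ 0.21367 m.
Difference: 0.53805 − 0.21367 = 0.32438 m.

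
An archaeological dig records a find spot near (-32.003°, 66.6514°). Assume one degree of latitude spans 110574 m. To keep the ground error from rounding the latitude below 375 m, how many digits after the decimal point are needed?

3 decimal places

One degree of latitude covers 110574 m.
With N decimal places the half-ulp bound is 0.5·10⁻ᴺ°, or 0.5·10⁻ᴺ × 110574 m on the ground.
Setting 55287 × 10⁻ᴺ ≤ 375 gives 10ᴺ ≥ 147.4, i.e. N ≥ 2.17.
N = 2 would give 553 m (too coarse); N = 3 gives 55.3 m ≤ 375 m.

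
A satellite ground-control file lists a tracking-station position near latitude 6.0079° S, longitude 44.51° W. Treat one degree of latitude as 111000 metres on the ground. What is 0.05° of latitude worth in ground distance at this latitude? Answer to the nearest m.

0.05° × 111000 m/° = 5550 m.

5550 m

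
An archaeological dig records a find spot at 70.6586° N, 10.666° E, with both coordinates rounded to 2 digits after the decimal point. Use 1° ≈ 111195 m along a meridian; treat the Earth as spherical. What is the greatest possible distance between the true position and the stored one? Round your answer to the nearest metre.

586 metres

Rounding to 2 decimal places leaves each coordinate within ±0.005° of the true value.
Latitude error → 0.005 × 111195 = 555.975 m along the meridian.
East–west component at 70.6586°: 0.005° × 111195 × cos 70.6586° ≈ 0.005 × 36827.4 ≈ 184.137 m.
The two errors are perpendicular, so the maximum displacement is √(555.975² + 184.137²) ≈ 585.674 m.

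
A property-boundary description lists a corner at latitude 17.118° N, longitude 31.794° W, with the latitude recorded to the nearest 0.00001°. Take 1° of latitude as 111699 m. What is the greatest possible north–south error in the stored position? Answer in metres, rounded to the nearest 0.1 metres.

0.6 metres

Rounding to 5 decimal places leaves the latitude within ±5e-06° of the true value.
So the N–S error is at most 5e-06 × 111699 = 0.558495 m.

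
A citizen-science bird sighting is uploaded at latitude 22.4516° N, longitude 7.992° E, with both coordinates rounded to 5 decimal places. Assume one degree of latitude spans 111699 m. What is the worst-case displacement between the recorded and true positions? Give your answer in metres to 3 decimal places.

0.760 metres

Rounding to 5 decimal places leaves each coordinate within ±5e-06° of the true value.
N–S: 5e-06° × 111699 m/° = 0.558495 m.
East–west component at 22.4516°: 5e-06° × 111699 × cos 22.4516° ≈ 5e-06 × 103232 ≈ 0.516162 m.
Worst case both components are at the extreme and orthogonal: √(0.558495² + 0.516162²) ≈ 0.760487 m.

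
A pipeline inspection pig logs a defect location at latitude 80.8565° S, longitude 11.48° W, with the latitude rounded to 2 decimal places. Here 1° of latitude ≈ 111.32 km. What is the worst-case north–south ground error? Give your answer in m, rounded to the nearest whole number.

Rounding to 2 decimal places leaves the latitude within ±0.005° of the true value.
So the N–S error is at most 0.005 × 111320 = 556.6 m.

557 m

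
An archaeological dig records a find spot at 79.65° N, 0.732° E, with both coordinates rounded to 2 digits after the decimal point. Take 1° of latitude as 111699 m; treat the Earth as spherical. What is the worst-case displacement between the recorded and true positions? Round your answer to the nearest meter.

Rounding to 2 decimal places leaves each coordinate within ±0.005° of the true value.
North–south component: 0.005° × 111699 = 558.495 m.
East–west component at 79.65°: 0.005° × 111699 × cos 79.65° ≈ 0.005 × 20067.9 ≈ 100.34 m.
The two errors are perpendicular, so the maximum displacement is √(558.495² + 100.34²) ≈ 567.437 m.

567 meters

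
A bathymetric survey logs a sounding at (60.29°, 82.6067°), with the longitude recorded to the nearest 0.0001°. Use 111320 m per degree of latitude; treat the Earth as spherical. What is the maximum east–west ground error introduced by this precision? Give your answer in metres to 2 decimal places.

Rounding to 4 decimal places leaves the longitude within ±5e-05° of the true value.
One degree of longitude at 60.29° is 111320 × cos 60.29° ≈ 111320 × 0.4956 = 55171.3 m.
Maximum E–W displacement: 5e-05 × 55171.3 = 2.75857 m.

2.76 metres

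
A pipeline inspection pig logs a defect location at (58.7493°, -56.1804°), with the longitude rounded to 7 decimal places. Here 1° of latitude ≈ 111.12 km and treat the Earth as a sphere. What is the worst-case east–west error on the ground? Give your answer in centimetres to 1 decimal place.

0.3 centimetres

Rounding to 7 decimal places leaves the longitude within ±5e-08° of the true value.
At latitude 58.7493° a degree of longitude spans 111120 m × cos 58.7493° = 111120 × 0.5188 ≈ 57647.2 m.
So at most 5e-08° × 57647.2 ≈ 0.00288236 m east–west.
That is 0.00288236 m = 0.28824 cm.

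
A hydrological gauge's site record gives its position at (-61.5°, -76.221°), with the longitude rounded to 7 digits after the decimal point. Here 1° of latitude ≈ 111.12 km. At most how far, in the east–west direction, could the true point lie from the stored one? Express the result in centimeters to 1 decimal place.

Rounding to 7 decimal places leaves the longitude within ±5e-08° of the true value.
Parallels shrink by cos φ, so at 61.5° a degree of longitude is 111120 × 0.4772 ≈ 53021.9 m.
Maximum E–W displacement: 5e-08 × 53021.9 = 0.00265109 m.
That is 0.00265109 m = 0.26511 cm.

0.3 centimeters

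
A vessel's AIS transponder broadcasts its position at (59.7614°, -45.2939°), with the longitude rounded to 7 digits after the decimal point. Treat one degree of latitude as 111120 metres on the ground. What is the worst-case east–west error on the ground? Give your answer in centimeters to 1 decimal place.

Rounding to 7 decimal places leaves the longitude within ±5e-08° of the true value.
One degree of longitude at 59.7614° is 111120 × cos 59.7614° ≈ 111120 × 0.5036 = 55960.3 m.
Maximum E–W displacement: 5e-08 × 55960.3 = 0.00279801 m.
That is 0.00279801 m = 0.2798 cm.

0.3 centimeters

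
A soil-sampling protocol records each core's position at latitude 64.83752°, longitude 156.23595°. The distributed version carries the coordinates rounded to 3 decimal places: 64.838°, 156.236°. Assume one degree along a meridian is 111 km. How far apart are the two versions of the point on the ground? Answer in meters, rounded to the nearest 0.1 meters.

53.3 meters

Δlat = 64.83752 − 64.838 = -0.00048°; Δlon = 156.23595 − 156.236 = -0.00005°.
North–south shift: -0.00048 × 111000 = -53.28 m.
E–W at 64.838°: -0.00005° × 111000 × cos 64.838° = -0.00005 × 111000 × 0.4252 ≈ -2.35974 m.
Combined displacement = (53.28² + 2.35974²)^½ ≈ 53.3322 m.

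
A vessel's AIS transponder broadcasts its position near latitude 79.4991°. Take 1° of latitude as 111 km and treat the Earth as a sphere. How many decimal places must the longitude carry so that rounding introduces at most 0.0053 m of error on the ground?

At 79.4991° one degree of longitude covers 111000 × cos 79.4991° ≈ 111000 × 0.1823 ≈ 20229.9 m.
N decimal places → at most half a unit in the last place, 0.5 × 10⁻ᴺ° = 20229.9/2 × 10⁻ᴺ m.
Need 0.5 × 20229.9 × 10⁻ᴺ ≤ 0.0053 → 10⁻ᴺ ≤ 5.240e-07, so N ≥ 6.28.
So 7 decimal places suffice (0.00101 m); 6 would allow up to 0.0101 m.

7 decimal places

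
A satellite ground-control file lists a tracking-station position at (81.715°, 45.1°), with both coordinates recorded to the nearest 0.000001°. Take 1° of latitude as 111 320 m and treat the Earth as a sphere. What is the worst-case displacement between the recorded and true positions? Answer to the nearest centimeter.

Rounding to 6 decimal places leaves each coordinate within ±5e-07° of the true value.
North–south component: 5e-07° × 111320 = 0.05566 m.
E–W at 81.715°: 5e-07° × 111320 × cos 81.715° = 5e-07 × 111320 × 0.1441 ≈ 0.00802045 m.
The two errors are perpendicular, so the maximum displacement is √(0.05566² + 0.00802045²) ≈ 0.0562349 m.
That is 0.0562349 m = 5.6235 cm.

6 centimeters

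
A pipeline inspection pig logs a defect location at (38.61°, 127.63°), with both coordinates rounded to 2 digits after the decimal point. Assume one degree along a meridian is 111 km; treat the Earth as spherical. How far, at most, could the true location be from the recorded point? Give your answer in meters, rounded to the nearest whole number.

Rounding to 2 decimal places leaves each coordinate within ±0.005° of the true value.
North–south component: 0.005° × 111000 = 555 m.
East–west component at 38.61°: 0.005° × 111000 × cos 38.61° ≈ 0.005 × 86736.7 ≈ 433.683 m.
Worst case both components are at the extreme and orthogonal: √(555² + 433.683²) ≈ 704.348 m.

704 meters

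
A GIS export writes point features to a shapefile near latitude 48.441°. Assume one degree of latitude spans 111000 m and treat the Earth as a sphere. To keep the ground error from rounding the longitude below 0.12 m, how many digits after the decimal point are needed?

6 decimal places

At 48.441° one degree of longitude covers 111000 × cos 48.441° ≈ 111000 × 0.6634 ≈ 73636.4 m.
Rounding to N decimal places gives at most 0.5 × 10⁻ᴺ degrees of error, i.e. 0.5 × 10⁻ᴺ × 73636.4 m.
Need 0.5 × 73636.4 × 10⁻ᴺ ≤ 0.12 → 10⁻ᴺ ≤ 3.259e-06, so N ≥ 5.49.
N = 5 would give 0.368 m (too coarse); N = 6 gives 0.0368 m ≤ 0.12 m.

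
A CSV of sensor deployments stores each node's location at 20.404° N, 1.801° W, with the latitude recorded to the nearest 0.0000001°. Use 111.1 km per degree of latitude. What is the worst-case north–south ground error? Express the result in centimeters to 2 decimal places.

0.56 centimeters

Rounding to 7 decimal places leaves the latitude within ±5e-08° of the true value.
North–south distance: 5e-08° × 111100 m/° = 0.005555 m.
That is 0.005555 m = 0.5555 cm.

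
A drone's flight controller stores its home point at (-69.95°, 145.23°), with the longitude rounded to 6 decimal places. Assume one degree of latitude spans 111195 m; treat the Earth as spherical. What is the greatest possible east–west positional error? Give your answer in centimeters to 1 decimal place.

1.9 centimeters

Rounding to 6 decimal places leaves the longitude within ±5e-07° of the true value.
At latitude 69.95° a degree of longitude spans 111195 m × cos 69.95° = 111195 × 0.3428 ≈ 38122.1 m.
East–west error: 5e-07° × 38122.1 m/° ≈ 0.019061 m.
That is 0.019061 m = 1.9061 cm.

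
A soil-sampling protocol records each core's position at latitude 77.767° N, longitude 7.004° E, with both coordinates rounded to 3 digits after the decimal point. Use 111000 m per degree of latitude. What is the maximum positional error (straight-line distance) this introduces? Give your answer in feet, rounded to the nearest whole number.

186 feet

Rounding to 3 decimal places leaves each coordinate within ±0.0005° of the true value.
North–south component: 0.0005° × 111000 = 55.5 m.
East–west component at 77.767°: 0.0005° × 111000 × cos 77.767° ≈ 0.0005 × 23519.5 ≈ 11.7598 m.
The two errors are perpendicular, so the maximum displacement is √(55.5² + 11.7598²) ≈ 56.7322 m.
In feet: 56.7322 m ÷ 0.3048 ≈ 186.13 ft.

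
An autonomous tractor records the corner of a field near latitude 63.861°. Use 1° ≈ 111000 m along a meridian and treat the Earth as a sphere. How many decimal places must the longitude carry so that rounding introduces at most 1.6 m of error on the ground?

5 decimal places

At 63.861° one degree of longitude covers 111000 × cos 63.861° ≈ 111000 × 0.4406 ≈ 48901.1 m.
N decimal places → at most half a unit in the last place, 0.5 × 10⁻ᴺ° = 48901.1/2 × 10⁻ᴺ m.
Need 0.5 × 48901.1 × 10⁻ᴺ ≤ 1.6 → 10⁻ᴺ ≤ 6.544e-05, so N ≥ 4.18.
So 5 decimal places suffice (0.245 m); 4 would allow up to 2.45 m.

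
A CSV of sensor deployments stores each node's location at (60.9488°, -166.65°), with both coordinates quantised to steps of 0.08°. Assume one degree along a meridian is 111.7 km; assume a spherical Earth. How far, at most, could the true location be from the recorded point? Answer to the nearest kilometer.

With a 0.08° grid the true value lies within half a step, ±0.08°/2 = ±0.04°, of the stored one.
North–south component: 0.04° × 111700 = 4468 m.
Longitude error → 0.04 × 111700 × cos 60.9488° = 0.04 × 111700 × 0.4856 ≈ 2169.62 m.
Combining orthogonally: (4468² + 2169.62²)^½ ≈ 4966.92 m.
That is 4966.92 m = 4.9669 km.

5 kilometers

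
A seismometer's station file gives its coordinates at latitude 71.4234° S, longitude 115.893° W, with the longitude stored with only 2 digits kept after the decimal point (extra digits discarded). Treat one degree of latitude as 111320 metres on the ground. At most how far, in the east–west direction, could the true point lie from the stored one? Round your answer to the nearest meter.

Truncating at 2 decimal places can drop up to a full unit in the last place, so the longitude may be off by as much as 0.01°.
At latitude 71.4234° a degree of longitude spans 111320 m × cos 71.4234° = 111320 × 0.3186 ≈ 35463.5 m.
So at most 0.01° × 35463.5 ≈ 354.635 m east–west.

355 meters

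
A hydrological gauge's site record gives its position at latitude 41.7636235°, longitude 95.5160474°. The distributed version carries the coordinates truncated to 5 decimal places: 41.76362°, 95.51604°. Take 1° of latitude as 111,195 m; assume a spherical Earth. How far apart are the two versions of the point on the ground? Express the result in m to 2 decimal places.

0.73 m

The latitude changed by +0.0000035° and the longitude by +0.0000074°.
North–south shift: 0.0000035 × 111195 = 0.389182 m.
East–west at this latitude: 0.0000074° × 111195 × cos 41.7636° ≈ 0.0000074 × 82940.2 = 0.613758 m.
Combined displacement = (0.389182² + 0.613758²)^½ ≈ 0.726747 m.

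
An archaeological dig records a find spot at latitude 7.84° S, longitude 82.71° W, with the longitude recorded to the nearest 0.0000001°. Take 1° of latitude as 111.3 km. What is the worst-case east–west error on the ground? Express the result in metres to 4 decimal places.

Rounding to 7 decimal places leaves the longitude within ±5e-08° of the true value.
At latitude 7.84° a degree of longitude spans 111300 m × cos 7.84° = 111300 × 0.9907 ≈ 110260 m.
East–west error: 5e-08° × 110260 m/° ≈ 0.00551298 m.

0.0055 metres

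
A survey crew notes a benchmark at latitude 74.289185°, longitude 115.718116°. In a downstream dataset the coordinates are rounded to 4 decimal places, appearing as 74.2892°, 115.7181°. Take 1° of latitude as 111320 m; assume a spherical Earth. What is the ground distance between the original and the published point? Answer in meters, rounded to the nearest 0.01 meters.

1.74 meters

Δlat = 74.289185 − 74.2892 = -0.000015°; Δlon = 115.718116 − 115.7181 = +0.000016°.
North–south shift: -0.000015 × 111320 = -1.6698 m.
E–W at 74.2892°: 0.000016° × 111320 × cos 74.2892° = 0.000016 × 111320 × 0.2708 ≈ 0.482295 m.
Hypotenuse of the two orthogonal shifts: √(1.6698² + 0.482295²) = 1.73806 m.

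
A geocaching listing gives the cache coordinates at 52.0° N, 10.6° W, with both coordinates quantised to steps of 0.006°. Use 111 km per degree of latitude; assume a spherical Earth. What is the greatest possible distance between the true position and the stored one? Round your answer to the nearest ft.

1283 ft

With a 0.006° grid the true value lies within half a step, ±0.006°/2 = ±0.003°, of the stored one.
Latitude error → 0.003 × 111000 = 333 m along the meridian.
East–west component at 52°: 0.003° × 111000 × cos 52° ≈ 0.003 × 68338.4 ≈ 205.015 m.
Worst case both components are at the extreme and orthogonal: √(333² + 205.015²) ≈ 391.05 m.
Converting: 391.05 m × 3.2808 ft/m ≈ 1283 ft.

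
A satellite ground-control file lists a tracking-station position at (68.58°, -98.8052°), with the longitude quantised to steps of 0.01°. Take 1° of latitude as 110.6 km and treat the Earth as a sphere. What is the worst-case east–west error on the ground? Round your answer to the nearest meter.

With a 0.01° grid the true value lies within half a step, ±0.01°/2 = ±0.005°, of the stored one.
One degree of longitude at 68.58° is 110600 × cos 68.58° ≈ 110600 × 0.3652 = 40391.3 m.
So at most 0.005° × 40391.3 ≈ 201.957 m east–west.

202 meters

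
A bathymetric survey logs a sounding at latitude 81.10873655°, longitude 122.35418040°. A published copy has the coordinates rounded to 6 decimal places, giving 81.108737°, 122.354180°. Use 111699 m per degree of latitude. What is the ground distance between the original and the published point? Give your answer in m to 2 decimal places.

0.05 m

Δlat = 81.10873655 − 81.108737 = -0.00000045°; Δlon = 122.35418040 − 122.354180 = +0.00000040°.
N–S: -0.00000045° × 111699 m/° = -0.0502646 m.
East–west at this latitude: 0.00000040° × 111699 × cos 81.1087° ≈ 0.00000040 × 17264.2 = 0.00690567 m.
Combined displacement = (0.0502646² + 0.00690567²)^½ ≈ 0.0507367 m.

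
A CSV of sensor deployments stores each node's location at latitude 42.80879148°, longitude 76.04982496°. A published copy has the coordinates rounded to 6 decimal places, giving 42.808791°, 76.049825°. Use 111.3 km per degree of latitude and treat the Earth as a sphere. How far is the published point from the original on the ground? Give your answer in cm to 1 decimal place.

The latitude changed by +0.00000048° and the longitude by -0.00000004°.
N–S: 0.00000048° × 111300 m/° = 0.053424 m.
E–W at 42.8088°: -0.00000004° × 111300 × cos 42.8088° = -0.00000004 × 111300 × 0.7336 ≈ -0.0032661 m.
Combined displacement = (0.053424² + 0.0032661²)^½ ≈ 0.0535237 m.
That is 0.0535237 m = 5.3524 cm.

5.4 cm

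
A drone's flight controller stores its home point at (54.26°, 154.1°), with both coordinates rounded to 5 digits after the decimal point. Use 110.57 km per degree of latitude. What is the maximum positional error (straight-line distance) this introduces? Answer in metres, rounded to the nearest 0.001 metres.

0.640 metres

Rounding to 5 decimal places leaves each coordinate within ±5e-06° of the true value.
N–S: 5e-06° × 110570 m/° = 0.55285 m.
East–west component at 54.26°: 5e-06° × 110570 × cos 54.26° ≈ 5e-06 × 64584.8 ≈ 0.322924 m.
The two errors are perpendicular, so the maximum displacement is √(0.55285² + 0.322924²) ≈ 0.640252 m.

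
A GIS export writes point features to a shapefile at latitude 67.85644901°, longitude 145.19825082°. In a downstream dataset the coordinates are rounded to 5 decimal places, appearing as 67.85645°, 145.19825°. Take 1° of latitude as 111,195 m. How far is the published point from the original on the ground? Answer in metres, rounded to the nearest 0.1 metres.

0.1 metres

Δlat = 67.85644901 − 67.85645 = -0.00000099°; Δlon = 145.19825082 − 145.19825 = +0.00000082°.
N–S: -0.00000099° × 111195 m/° = -0.110083 m.
East–west at this latitude: 0.00000082° × 111195 × cos 67.8564° ≈ 0.00000082 × 41912.6 = 0.0343683 m.
Hypotenuse of the two orthogonal shifts: √(0.110083² + 0.0343683²) = 0.115323 m.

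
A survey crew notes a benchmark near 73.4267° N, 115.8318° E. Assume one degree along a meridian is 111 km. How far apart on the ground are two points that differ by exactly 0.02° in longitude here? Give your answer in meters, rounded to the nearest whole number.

633 meters

One degree of longitude here spans 111000 × cos 73.4267° = 111000 × 0.2852 ≈ 31661.8 m; 0.02° of that is 633.237 m.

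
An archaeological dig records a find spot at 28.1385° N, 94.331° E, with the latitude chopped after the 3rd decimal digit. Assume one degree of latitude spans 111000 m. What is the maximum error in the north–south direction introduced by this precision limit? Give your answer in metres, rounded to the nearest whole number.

Truncating at 3 decimal places can drop up to a full unit in the last place, so the latitude may be off by as much as 0.001°.
So the N–S error is at most 0.001 × 111000 = 111 m.

111 metres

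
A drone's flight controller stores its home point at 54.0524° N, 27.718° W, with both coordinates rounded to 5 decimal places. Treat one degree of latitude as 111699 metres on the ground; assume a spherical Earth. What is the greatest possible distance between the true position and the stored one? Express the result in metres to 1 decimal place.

0.6 metres

Rounding to 5 decimal places leaves each coordinate within ±5e-06° of the true value.
N–S: 5e-06° × 111699 m/° = 0.558495 m.
E–W at 54.0524°: 5e-06° × 111699 × cos 54.0524° = 5e-06 × 111699 × 0.5870 ≈ 0.327862 m.
The two errors are perpendicular, so the maximum displacement is √(0.558495² + 0.327862²) ≈ 0.647619 m.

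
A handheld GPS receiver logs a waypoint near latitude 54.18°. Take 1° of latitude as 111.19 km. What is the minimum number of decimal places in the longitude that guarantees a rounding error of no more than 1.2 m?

5

At 54.18° one degree of longitude covers 111190 × cos 54.18° ≈ 111190 × 0.5852 ≈ 65072.9 m.
Rounding to N decimal places gives at most 0.5 × 10⁻ᴺ degrees of error, i.e. 0.5 × 10⁻ᴺ × 65072.9 m.
Need 0.5 × 65072.9 × 10⁻ᴺ ≤ 1.2 → 10⁻ᴺ ≤ 3.688e-05, so N ≥ 4.43.
At 4 places the error can reach 3.25 m, but 5 places keeps it to 0.325 m.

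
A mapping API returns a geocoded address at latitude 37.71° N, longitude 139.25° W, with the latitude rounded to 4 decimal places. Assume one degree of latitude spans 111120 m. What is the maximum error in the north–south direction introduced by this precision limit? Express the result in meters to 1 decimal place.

Rounding to 4 decimal places leaves the latitude within ±5e-05° of the true value.
Along the meridian that is 5e-05° × 111120 m/° = 5.556 m.

5.6 meters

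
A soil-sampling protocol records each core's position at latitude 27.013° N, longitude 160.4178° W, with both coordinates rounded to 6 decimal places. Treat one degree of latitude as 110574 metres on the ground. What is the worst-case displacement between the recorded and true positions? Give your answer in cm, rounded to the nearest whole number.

7 cm

Rounding to 6 decimal places leaves each coordinate within ±5e-07° of the true value.
North–south component: 5e-07° × 110574 = 0.055287 m.
East–west component at 27.013°: 5e-07° × 110574 × cos 27.013° ≈ 5e-07 × 98510.8 ≈ 0.0492554 m.
Worst case both components are at the extreme and orthogonal: √(0.055287² + 0.0492554²) ≈ 0.0740456 m.
That is 0.0740456 m = 7.4046 cm.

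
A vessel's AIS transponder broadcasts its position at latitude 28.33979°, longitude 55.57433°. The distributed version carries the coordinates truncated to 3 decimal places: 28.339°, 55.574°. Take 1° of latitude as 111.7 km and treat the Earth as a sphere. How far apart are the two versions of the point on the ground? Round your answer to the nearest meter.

94 meters

The latitude changed by +0.00079° and the longitude by +0.00033°.
North–south shift: 0.00079 × 111700 = 88.243 m.
E–W at 28.339°: 0.00033° × 111700 × cos 28.339° = 0.00033 × 111700 × 0.8802 ≈ 32.4434 m.
Hypotenuse of the two orthogonal shifts: √(88.243² + 32.4434²) = 94.0181 m.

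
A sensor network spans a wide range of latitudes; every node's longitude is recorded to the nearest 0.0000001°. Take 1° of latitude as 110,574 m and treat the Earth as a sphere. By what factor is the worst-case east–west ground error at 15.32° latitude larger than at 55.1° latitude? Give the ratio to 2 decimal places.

1.69

Rounding to 7 decimal places leaves the longitude within ±5e-08° of the true value.
Error at 15.32° = 5e-08° × 110574 × cos 15.32° ≈ 0.0055287 × 0.9645 = 0.0053322 m.
At 55.1°: 5e-08° × 110574 × cos 55.1° = 5e-08 × 110574 × 0.5721 ≈ 0.0031632 m.
Ratio: 0.0053322 / 0.0031632 = cos 15.32° / cos 55.1° ≈ 1.6857.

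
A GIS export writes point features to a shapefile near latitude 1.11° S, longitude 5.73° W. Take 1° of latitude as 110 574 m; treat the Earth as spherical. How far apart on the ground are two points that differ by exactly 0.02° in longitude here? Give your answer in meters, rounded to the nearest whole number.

At 1.11° a degree of longitude is 110574 × cos 1.11° ≈ 110553 m, so 0.02° corresponds to 2211.07 m.

2211 meters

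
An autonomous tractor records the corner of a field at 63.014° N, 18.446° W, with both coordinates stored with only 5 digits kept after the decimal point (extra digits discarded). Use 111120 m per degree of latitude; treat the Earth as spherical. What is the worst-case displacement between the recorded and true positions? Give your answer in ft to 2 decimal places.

4.00 ft

Truncating at 5 decimal places can drop up to a full unit in the last place, so each coordinate may be off by as much as 1e-05°.
Latitude error → 1e-05 × 111120 = 1.1112 m along the meridian.
E–W at 63.014°: 1e-05° × 111120 × cos 63.014° = 1e-05 × 111120 × 0.4538 ≈ 0.504232 m.
Combining orthogonally: (1.1112² + 0.504232²)^½ ≈ 1.22025 m.
In feet: 1.22025 m ÷ 0.3048 ≈ 4.0035 ft.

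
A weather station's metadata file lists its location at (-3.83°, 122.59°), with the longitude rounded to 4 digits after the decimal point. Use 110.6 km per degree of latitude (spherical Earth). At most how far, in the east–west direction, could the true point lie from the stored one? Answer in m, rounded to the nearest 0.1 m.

5.5 m

Rounding to 4 decimal places leaves the longitude within ±5e-05° of the true value.
Parallels shrink by cos φ, so at 3.83° a degree of longitude is 110600 × 0.9978 ≈ 110353 m.
East–west error: 5e-05° × 110353 m/° ≈ 5.51765 m.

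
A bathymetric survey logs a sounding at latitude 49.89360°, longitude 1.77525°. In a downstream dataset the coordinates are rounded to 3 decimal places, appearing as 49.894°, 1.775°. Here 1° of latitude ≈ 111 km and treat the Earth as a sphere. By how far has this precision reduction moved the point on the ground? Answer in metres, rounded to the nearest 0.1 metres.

The latitude changed by -0.00040° and the longitude by +0.00025°.
N–S: -0.00040° × 111000 m/° = -44.4 m.
East–west at this latitude: 0.00025° × 111000 × cos 49.894° ≈ 0.00025 × 71506.6 = 17.8767 m.
Combined displacement = (44.4² + 17.8767²)^½ ≈ 47.8637 m.

47.9 metres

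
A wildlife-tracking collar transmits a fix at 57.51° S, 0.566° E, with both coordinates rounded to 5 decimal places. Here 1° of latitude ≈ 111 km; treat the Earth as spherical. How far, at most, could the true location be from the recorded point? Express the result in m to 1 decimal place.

0.6 m

Rounding to 5 decimal places leaves each coordinate within ±5e-06° of the true value.
Latitude error → 5e-06 × 111000 = 0.555 m along the meridian.
E–W at 57.51°: 5e-06° × 111000 × cos 57.51° = 5e-06 × 111000 × 0.5372 ≈ 0.29812 m.
Combining orthogonally: (0.555² + 0.29812²)^½ ≈ 0.63 m.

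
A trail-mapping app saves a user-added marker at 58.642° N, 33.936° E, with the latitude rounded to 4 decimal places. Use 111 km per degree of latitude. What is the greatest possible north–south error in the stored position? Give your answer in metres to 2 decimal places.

5.55 metres

Rounding to 4 decimal places leaves the latitude within ±5e-05° of the true value.
Along the meridian that is 5e-05° × 111000 m/° = 5.55 m.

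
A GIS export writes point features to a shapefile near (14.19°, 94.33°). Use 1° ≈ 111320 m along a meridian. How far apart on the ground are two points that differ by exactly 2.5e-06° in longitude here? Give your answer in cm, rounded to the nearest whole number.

27 cm

At 14.19° a degree of longitude is 111320 × cos 14.19° ≈ 107923 m, so 2.5e-06° corresponds to 0.269809 m.
That is 0.269809 m = 26.981 cm.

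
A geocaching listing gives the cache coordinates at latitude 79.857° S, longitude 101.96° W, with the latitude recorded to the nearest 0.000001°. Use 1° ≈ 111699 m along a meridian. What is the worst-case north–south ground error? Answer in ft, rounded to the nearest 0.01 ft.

0.18 ft

Rounding to 6 decimal places leaves the latitude within ±5e-07° of the true value.
North–south distance: 5e-07° × 111699 m/° = 0.0558495 m.
In feet: 0.0558495 m ÷ 0.3048 ≈ 0.18323 ft.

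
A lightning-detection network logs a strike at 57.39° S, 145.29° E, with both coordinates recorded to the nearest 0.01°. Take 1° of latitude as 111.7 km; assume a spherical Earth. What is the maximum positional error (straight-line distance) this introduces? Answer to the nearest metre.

Rounding to 2 decimal places leaves each coordinate within ±0.005° of the true value.
Latitude error → 0.005 × 111700 = 558.5 m along the meridian.
E–W at 57.39°: 0.005° × 111700 × cos 57.39° = 0.005 × 111700 × 0.5389 ≈ 300.986 m.
Worst case both components are at the extreme and orthogonal: √(558.5² + 300.986²) ≈ 634.44 m.

634 metres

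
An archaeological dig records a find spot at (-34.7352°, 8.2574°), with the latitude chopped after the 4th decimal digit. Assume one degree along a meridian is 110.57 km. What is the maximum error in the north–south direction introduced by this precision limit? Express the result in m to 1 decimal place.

11.1 m

Truncating at 4 decimal places can drop up to a full unit in the last place, so the latitude may be off by as much as 0.0001°.
So the N–S error is at most 0.0001 × 110570 = 11.057 m.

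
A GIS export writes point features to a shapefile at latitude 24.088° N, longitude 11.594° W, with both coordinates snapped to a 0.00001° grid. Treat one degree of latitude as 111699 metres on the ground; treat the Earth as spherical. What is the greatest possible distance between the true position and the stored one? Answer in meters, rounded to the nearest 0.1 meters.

With a 0.00001° grid the true value lies within half a step, ±0.00001°/2 = ±5e-06°, of the stored one.
North–south component: 5e-06° × 111699 = 0.558495 m.
E–W at 24.088°: 5e-06° × 111699 × cos 24.088° = 5e-06 × 111699 × 0.9129 ≈ 0.509861 m.
The two errors are perpendicular, so the maximum displacement is √(0.558495² + 0.509861²) ≈ 0.756224 m.

0.8 meters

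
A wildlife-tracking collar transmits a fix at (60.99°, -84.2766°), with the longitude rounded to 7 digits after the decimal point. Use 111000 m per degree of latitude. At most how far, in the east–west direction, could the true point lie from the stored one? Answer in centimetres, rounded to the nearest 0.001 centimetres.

Rounding to 7 decimal places leaves the longitude within ±5e-08° of the true value.
Parallels shrink by cos φ, so at 60.99° a degree of longitude is 111000 × 0.4850 ≈ 53830.8 m.
Maximum E–W displacement: 5e-08 × 53830.8 = 0.00269154 m.
That is 0.00269154 m = 0.26915 cm.

0.269 centimetres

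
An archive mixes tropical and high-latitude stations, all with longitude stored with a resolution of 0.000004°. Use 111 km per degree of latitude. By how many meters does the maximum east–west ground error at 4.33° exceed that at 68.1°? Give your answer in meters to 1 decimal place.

0.1 meters

With a 0.000004° grid the true value lies within half a step, ±0.000004°/2 = ±2e-06°, of the stored one.
Error at 4.33° = 2e-06° × 111000 × cos 4.33° ≈ 0.222 × 0.9971 = 0.22137 m.
Error at 68.1° = 2e-06° × 111000 × cos 68.1° ≈ 0.222 × 0.3730 = 0.082803 m.
So the lower-latitude error exceeds the higher by 0.22137 − 0.082803 = 0.13856 m.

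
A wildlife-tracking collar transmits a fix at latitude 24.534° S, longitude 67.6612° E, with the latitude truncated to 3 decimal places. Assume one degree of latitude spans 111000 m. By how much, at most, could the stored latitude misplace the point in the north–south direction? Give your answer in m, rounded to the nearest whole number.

111 m

Truncating at 3 decimal places can drop up to a full unit in the last place, so the latitude may be off by as much as 0.001°.
So the N–S error is at most 0.001 × 111000 = 111 m.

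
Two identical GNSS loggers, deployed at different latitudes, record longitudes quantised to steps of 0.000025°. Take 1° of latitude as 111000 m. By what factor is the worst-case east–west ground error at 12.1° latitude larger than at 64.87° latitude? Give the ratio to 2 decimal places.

2.30

With a 0.000025° grid the true value lies within half a step, ±0.000025°/2 = ±1.25e-05°, of the stored one.
Error at 12.1° = 1.25e-05° × 111000 × cos 12.1° ≈ 1.3875 × 0.9778 = 1.3567 m.
At 64.87°: 1.25e-05° × 111000 × cos 64.87° = 1.25e-05 × 111000 × 0.4247 ≈ 0.58923 m.
The ratio reduces to cos 12.1° / cos 64.87° = 0.9778/0.4247 ≈ 2.3024.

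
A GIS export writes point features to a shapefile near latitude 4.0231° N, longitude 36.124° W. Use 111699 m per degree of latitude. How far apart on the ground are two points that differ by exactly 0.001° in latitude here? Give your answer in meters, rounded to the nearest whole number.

0.001° × 111699 m/° = 111.699 m.

112 meters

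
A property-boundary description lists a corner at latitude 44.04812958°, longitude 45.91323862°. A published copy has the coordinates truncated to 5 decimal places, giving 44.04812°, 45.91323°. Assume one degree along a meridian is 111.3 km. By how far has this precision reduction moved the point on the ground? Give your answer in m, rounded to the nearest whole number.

Δlat = 44.04812958 − 44.04812 = +0.00000958°; Δlon = 45.91323862 − 45.91323 = +0.00000862°.
N–S: 0.00000958° × 111300 m/° = 1.06625 m.
East–west at this latitude: 0.00000862° × 111300 × cos 44.0481° ≈ 0.00000862 × 79997.6 = 0.689579 m.
Hypotenuse of the two orthogonal shifts: √(1.06625² + 0.689579²) = 1.26981 m.

1 m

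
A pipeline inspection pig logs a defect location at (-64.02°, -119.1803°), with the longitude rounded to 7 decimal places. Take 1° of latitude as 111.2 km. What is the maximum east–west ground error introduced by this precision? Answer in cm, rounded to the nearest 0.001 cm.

0.244 cm

Rounding to 7 decimal places leaves the longitude within ±5e-08° of the true value.
One degree of longitude at 64.02° is 111200 × cos 64.02° ≈ 111200 × 0.4381 = 48712 m.
Maximum E–W displacement: 5e-08 × 48712 = 0.0024356 m.
That is 0.0024356 m = 0.24356 cm.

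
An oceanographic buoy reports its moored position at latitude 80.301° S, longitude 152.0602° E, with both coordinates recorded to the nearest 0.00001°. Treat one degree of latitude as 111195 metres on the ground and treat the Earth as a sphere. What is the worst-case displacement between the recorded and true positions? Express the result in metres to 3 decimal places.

Rounding to 5 decimal places leaves each coordinate within ±5e-06° of the true value.
North–south component: 5e-06° × 111195 = 0.555975 m.
Longitude error → 5e-06 × 111195 × cos 80.301° = 5e-06 × 111195 × 0.1685 ≈ 0.0936663 m.
Combining orthogonally: (0.555975² + 0.0936663²)^½ ≈ 0.56381 m.

0.564 metres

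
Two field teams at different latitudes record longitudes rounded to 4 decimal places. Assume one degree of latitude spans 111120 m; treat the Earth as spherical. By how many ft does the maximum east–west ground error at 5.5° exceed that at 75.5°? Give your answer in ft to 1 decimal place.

13.6 ft

Rounding to 4 decimal places leaves the longitude within ±5e-05° of the true value.
Error at 5.5° = 5e-05° × 111120 × cos 5.5° ≈ 5.556 × 0.9954 = 5.5304 m.
At 75.5°: 5e-05° × 111120 × cos 75.5° = 5e-05 × 111120 × 0.2504 ≈ 1.3911 m.
So the lower-latitude error exceeds the higher by 5.5304 − 1.3911 = 4.1393 m.
In feet: 4.13931 m ÷ 0.3048 ≈ 13.58 ft.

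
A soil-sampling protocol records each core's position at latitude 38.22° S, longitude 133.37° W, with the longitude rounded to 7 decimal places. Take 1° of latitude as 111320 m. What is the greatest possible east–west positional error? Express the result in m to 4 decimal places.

0.0044 m

Rounding to 7 decimal places leaves the longitude within ±5e-08° of the true value.
At latitude 38.22° a degree of longitude spans 111320 m × cos 38.22° = 111320 × 0.7856 ≈ 87457.6 m.
Maximum E–W displacement: 5e-08 × 87457.6 = 0.00437288 m.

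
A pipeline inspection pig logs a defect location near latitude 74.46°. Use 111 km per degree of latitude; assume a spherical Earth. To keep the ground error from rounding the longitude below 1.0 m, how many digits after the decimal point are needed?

At 74.46° one degree of longitude covers 111000 × cos 74.46° ≈ 111000 × 0.2679 ≈ 29738.1 m.
N decimal places → at most half a unit in the last place, 0.5 × 10⁻ᴺ° = 29738.1/2 × 10⁻ᴺ m.
Need 0.5 × 29738.1 × 10⁻ᴺ ≤ 1.0 → 10⁻ᴺ ≤ 6.725e-05, so N ≥ 4.17.
So 5 decimal places suffice (0.149 m); 4 would allow up to 1.49 m.

5 decimal places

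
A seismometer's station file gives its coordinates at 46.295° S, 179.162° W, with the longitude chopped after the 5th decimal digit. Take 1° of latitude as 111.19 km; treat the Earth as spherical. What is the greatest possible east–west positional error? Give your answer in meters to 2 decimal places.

0.77 meters

Truncating at 5 decimal places can drop up to a full unit in the last place, so the longitude may be off by as much as 1e-05°.
At latitude 46.295° a degree of longitude spans 111190 m × cos 46.295° = 111190 × 0.6909 ≈ 76826.2 m.
So at most 1e-05° × 76826.2 ≈ 0.768262 m east–west.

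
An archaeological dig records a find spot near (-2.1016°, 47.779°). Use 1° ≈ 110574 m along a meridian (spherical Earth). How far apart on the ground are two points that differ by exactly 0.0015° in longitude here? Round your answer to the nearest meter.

0.0015° of longitude at 2.1016° is 0.0015 × 110574 × cos 2.1016° ≈ 0.0015 × 110500 = 165.749 m.

166 meters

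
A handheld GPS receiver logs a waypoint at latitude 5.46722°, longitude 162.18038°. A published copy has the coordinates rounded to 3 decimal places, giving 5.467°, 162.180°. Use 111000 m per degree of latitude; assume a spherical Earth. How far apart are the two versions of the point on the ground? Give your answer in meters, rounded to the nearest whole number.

Δlat = 5.46722 − 5.467 = +0.00022°; Δlon = 162.18038 − 162.180 = +0.00038°.
North–south shift: 0.00022 × 111000 = 24.42 m.
E–W at 5.467°: 0.00038° × 111000 × cos 5.467° = 0.00038 × 111000 × 0.9955 ≈ 41.9881 m.
Hypotenuse of the two orthogonal shifts: √(24.42² + 41.9881²) = 48.573 m.

49 meters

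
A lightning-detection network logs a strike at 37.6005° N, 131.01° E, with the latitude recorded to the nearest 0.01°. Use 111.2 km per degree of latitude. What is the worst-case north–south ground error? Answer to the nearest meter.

Rounding to 2 decimal places leaves the latitude within ±0.005° of the true value.
Along the meridian that is 0.005° × 111200 m/° = 556 m.

556 meters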